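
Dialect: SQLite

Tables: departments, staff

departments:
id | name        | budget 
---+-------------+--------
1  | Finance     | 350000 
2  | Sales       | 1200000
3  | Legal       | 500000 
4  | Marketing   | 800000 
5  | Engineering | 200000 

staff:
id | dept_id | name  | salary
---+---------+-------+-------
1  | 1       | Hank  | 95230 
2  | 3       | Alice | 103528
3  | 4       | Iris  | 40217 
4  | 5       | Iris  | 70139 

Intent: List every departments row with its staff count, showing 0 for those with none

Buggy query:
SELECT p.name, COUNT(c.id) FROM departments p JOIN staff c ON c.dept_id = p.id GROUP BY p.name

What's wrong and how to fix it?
Bug: INNER JOIN drops departments rows that have no matching staff rows

Fix: Switch to LEFT JOIN to retain unmatched parent rows

Corrected query:
SELECT p.name, COUNT(c.id) FROM departments p LEFT JOIN staff c ON c.dept_id = p.id GROUP BY p.name

Result:
name        | COUNT(c.id)
------------+------------
Engineering | 1          
Finance     | 1          
Legal       | 1          
Marketing   | 1          
Sales       | 0          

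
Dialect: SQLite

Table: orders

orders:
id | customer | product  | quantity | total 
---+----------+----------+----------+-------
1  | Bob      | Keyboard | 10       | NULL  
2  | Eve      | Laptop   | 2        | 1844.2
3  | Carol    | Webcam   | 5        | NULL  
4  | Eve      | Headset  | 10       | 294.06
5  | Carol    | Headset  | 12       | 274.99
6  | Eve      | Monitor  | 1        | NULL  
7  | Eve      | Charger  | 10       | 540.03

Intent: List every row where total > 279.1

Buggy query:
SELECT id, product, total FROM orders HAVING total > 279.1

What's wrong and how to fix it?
Bug: This is a non-aggregate query (no GROUP BY, no aggregates), so in SQLite the HAVING clause is invalid here; a row-level condition belongs in WHERE

Fix: Replace HAVING with WHERE since the condition applies to individual rows

Corrected query:
SELECT id, product, total FROM orders WHERE total > 279.1

Result:
id | product | total 
---+---------+-------
2  | Laptop  | 1844.2
4  | Headset | 294.06
7  | Charger | 540.03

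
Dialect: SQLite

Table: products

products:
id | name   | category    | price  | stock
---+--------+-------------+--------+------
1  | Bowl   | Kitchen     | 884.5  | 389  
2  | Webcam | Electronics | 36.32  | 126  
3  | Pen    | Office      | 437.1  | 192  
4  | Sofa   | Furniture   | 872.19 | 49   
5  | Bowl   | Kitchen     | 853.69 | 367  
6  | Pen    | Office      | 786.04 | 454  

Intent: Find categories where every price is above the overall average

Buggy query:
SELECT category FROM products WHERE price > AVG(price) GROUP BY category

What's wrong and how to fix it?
Bug: AVG() is an aggregate; it can't sit directly in WHERE

Fix: Compute the overall average in a scalar subquery and compare each group's MIN against it in HAVING

Corrected query:
SELECT category FROM products GROUP BY category HAVING MIN(price) > (SELECT AVG(price) FROM products)

Result:
category 
---------
Furniture
Kitchen  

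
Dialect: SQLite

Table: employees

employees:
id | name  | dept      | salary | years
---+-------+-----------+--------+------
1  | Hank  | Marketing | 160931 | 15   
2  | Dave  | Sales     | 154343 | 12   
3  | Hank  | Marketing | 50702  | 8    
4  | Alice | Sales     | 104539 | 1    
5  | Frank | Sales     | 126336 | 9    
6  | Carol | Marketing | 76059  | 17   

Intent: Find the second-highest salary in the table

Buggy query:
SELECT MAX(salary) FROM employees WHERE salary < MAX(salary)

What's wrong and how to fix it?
Bug: The inner MAX is an aggregate inside WHERE, which is not allowed

Fix: Put the inner MAX in a scalar subquery

Corrected query:
SELECT MAX(salary) FROM employees WHERE salary < (SELECT MAX(salary) FROM employees)

Result:
MAX(salary)
-----------
154343     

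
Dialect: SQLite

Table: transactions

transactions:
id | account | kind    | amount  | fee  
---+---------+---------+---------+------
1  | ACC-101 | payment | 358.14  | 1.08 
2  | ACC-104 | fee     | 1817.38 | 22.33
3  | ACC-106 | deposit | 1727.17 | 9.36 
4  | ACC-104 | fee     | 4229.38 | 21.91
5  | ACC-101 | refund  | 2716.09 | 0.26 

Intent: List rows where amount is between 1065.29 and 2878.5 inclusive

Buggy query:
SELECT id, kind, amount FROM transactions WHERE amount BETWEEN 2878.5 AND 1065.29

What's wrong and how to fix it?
Bug: BETWEEN expects the lower bound first; with 2878.5 AND 1065.29 the range is empty

Fix: Write BETWEEN 1065.29 AND 2878.5

Corrected query:
SELECT id, kind, amount FROM transactions WHERE amount BETWEEN 1065.29 AND 2878.5

Result:
id | kind    | amount 
---+---------+--------
2  | fee     | 1817.38
3  | deposit | 1727.17
5  | refund  | 2716.09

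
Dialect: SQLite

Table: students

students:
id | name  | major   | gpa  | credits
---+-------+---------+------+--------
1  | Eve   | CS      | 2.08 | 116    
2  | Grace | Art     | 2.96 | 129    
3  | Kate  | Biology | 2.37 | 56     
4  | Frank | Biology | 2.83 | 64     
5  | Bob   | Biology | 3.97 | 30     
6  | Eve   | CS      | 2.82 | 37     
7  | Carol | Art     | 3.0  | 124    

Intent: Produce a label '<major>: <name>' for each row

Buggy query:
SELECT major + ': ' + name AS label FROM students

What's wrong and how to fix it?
Bug: '+' is numeric addition; on text columns SQLite converts them to 0 instead of concatenating

Fix: Replace + with || to concatenate text

Corrected query:
SELECT major || ': ' || name AS label FROM students

Result:
label         
--------------
CS: Eve       
Art: Grace    
Biology: Kate 
Biology: Frank
Biology: Bob  
CS: Eve       
Art: Carol    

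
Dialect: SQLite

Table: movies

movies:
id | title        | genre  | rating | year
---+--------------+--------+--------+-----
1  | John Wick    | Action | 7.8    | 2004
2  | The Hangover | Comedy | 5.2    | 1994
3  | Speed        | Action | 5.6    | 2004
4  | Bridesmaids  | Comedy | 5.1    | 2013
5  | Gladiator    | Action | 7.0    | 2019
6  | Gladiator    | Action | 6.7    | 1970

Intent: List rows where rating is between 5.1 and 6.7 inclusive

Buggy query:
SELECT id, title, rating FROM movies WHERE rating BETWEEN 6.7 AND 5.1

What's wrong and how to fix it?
Bug: The bounds are reversed; BETWEEN a AND b requires a <= b to match anything

Fix: Swap the bounds so the smaller value comes first

Corrected query:
SELECT id, title, rating FROM movies WHERE rating BETWEEN 5.1 AND 6.7

Result:
id | title        | rating
---+--------------+-------
2  | The Hangover | 5.2   
3  | Speed        | 5.6   
4  | Bridesmaids  | 5.1   
6  | Gladiator    | 6.7   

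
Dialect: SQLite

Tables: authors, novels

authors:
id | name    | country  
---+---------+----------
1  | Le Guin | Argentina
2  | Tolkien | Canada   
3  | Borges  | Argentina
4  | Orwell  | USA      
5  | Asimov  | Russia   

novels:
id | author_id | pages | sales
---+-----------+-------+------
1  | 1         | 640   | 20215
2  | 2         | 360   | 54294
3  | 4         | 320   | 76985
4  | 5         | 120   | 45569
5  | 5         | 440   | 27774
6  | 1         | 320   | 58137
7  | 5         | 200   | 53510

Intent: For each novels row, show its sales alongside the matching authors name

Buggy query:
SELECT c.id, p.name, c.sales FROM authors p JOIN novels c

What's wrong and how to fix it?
Bug: JOIN with no ON clause produces a cartesian product; every novels row pairs with every authors row

Fix: Add ON c.author_id = p.id to the JOIN

Corrected query:
SELECT c.id, p.name, c.sales FROM authors p JOIN novels c ON c.author_id = p.id

Result:
id | name    | sales
---+---------+------
1  | Le Guin | 20215
2  | Tolkien | 54294
3  | Orwell  | 76985
4  | Asimov  | 45569
5  | Asimov  | 27774
6  | Le Guin | 58137
7  | Asimov  | 53510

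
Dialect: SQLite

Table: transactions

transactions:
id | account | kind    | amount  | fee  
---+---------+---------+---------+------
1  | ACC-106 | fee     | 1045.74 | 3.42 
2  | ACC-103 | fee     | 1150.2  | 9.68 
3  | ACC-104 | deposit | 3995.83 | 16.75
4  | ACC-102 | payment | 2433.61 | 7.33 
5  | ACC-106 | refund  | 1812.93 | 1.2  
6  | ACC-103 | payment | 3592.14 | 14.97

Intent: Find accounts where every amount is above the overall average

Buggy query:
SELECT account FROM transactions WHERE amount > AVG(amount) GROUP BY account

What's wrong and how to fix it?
Bug: WHERE evaluates per row before aggregation, so AVG() is unavailable

Fix: Use a subquery for AVG and a HAVING MIN(...) filter so the condition holds for every row in the group

Corrected query:
SELECT account FROM transactions GROUP BY account HAVING MIN(amount) > (SELECT AVG(amount) FROM transactions)

Result:
account
-------
ACC-102
ACC-104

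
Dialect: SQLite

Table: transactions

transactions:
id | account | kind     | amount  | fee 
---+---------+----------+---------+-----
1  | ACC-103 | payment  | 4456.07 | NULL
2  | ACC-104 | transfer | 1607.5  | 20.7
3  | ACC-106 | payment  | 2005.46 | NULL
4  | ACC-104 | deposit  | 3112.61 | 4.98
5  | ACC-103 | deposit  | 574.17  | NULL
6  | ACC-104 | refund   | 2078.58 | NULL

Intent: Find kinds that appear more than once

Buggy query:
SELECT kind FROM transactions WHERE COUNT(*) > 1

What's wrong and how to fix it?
Bug: COUNT(*) is an aggregate and cannot be used in WHERE

Fix: GROUP BY kind, then filter groups with HAVING COUNT(*) > 1

Corrected query:
SELECT kind FROM transactions GROUP BY kind HAVING COUNT(*) > 1

Result:
kind   
-------
deposit
payment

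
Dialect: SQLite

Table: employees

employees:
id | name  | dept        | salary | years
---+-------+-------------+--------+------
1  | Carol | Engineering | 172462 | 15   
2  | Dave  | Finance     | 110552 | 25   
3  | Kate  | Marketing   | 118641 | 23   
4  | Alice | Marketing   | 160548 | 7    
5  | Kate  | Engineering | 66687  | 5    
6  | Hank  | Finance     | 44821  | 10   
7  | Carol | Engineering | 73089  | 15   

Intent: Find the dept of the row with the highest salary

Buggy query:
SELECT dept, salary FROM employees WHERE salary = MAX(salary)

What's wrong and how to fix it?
Bug: MAX(salary) is an aggregate and cannot be used directly in WHERE

Fix: Wrap MAX in a scalar subquery so WHERE compares against a single value

Corrected query:
SELECT dept, salary FROM employees WHERE salary = (SELECT MAX(salary) FROM employees)

Result:
dept        | salary
------------+-------
Engineering | 172462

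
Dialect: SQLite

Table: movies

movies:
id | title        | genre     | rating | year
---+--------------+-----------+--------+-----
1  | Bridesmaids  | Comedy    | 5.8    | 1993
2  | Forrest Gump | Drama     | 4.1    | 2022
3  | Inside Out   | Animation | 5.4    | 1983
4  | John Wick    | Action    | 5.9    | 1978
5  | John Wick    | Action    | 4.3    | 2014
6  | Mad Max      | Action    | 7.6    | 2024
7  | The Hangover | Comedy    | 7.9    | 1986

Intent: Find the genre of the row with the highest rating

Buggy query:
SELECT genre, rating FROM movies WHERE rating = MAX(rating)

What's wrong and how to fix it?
Bug: WHERE is evaluated per row; an aggregate over the whole table isn't defined there

Fix: Wrap MAX in a scalar subquery so WHERE compares against a single value

Corrected query:
SELECT genre, rating FROM movies WHERE rating = (SELECT MAX(rating) FROM movies)

Result:
genre  | rating
-------+-------
Comedy | 7.9   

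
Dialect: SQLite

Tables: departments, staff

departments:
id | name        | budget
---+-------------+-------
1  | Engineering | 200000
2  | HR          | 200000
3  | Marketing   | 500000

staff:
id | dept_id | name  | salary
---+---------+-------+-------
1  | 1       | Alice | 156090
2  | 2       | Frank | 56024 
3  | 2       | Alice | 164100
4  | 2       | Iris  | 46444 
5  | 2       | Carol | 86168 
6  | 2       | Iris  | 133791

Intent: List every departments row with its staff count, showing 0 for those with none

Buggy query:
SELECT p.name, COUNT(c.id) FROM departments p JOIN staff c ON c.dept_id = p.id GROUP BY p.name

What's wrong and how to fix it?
Bug: An inner join excludes parents with zero children

Fix: Use LEFT JOIN so parents without children still appear (COUNT(c.id) gives 0)

Corrected query:
SELECT p.name, COUNT(c.id) FROM departments p LEFT JOIN staff c ON c.dept_id = p.id GROUP BY p.name

Result:
name        | COUNT(c.id)
------------+------------
Engineering | 1          
HR          | 5          
Marketing   | 0          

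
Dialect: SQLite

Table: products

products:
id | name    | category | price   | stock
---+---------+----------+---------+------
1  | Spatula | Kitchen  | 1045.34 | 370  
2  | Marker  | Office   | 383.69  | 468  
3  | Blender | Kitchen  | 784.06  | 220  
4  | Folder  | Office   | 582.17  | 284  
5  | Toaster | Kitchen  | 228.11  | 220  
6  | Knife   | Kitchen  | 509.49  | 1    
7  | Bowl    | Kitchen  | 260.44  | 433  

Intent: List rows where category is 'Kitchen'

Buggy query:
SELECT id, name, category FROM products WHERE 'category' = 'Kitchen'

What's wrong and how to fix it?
Bug: Single quotes denote string literals in SQL; the column name is being compared as a constant string

Fix: Remove the quotes around the column name (or use double quotes for an identifier)

Corrected query:
SELECT id, name, category FROM products WHERE category = 'Kitchen'

Result:
id | name    | category
---+---------+---------
1  | Spatula | Kitchen 
3  | Blender | Kitchen 
5  | Toaster | Kitchen 
6  | Knife   | Kitchen 
7  | Bowl    | Kitchen 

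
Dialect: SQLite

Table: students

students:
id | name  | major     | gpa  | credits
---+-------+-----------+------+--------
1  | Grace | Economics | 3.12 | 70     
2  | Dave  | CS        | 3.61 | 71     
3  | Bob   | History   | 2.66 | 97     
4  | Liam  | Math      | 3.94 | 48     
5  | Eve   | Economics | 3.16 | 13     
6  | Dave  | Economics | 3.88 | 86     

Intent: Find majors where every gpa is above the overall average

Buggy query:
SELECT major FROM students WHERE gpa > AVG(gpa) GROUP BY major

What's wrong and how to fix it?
Bug: WHERE evaluates per row before aggregation, so AVG() is unavailable

Fix: Compute the overall average in a scalar subquery and compare each group's MIN against it in HAVING

Corrected query:
SELECT major FROM students GROUP BY major HAVING MIN(gpa) > (SELECT AVG(gpa) FROM students)

Result:
major
-----
CS   
Math 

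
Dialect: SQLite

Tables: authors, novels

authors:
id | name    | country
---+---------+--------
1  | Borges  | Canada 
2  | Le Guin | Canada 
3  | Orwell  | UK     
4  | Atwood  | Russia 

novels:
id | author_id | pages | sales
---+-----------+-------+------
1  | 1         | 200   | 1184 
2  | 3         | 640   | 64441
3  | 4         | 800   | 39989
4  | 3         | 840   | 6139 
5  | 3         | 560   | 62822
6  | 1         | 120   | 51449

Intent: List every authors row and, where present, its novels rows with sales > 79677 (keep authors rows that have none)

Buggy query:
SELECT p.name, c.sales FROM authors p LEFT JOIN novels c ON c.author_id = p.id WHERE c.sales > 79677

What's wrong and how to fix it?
Bug: A WHERE condition on the right-hand table after LEFT JOIN drops unmatched parents

Fix: Move the right-table condition into the ON clause so unmatched parents are kept

Corrected query:
SELECT p.name, c.sales FROM authors p LEFT JOIN novels c ON c.author_id = p.id AND c.sales > 79677

Result:
name    | sales
--------+------
Borges  | NULL 
Le Guin | NULL 
Orwell  | NULL 
Atwood  | NULL 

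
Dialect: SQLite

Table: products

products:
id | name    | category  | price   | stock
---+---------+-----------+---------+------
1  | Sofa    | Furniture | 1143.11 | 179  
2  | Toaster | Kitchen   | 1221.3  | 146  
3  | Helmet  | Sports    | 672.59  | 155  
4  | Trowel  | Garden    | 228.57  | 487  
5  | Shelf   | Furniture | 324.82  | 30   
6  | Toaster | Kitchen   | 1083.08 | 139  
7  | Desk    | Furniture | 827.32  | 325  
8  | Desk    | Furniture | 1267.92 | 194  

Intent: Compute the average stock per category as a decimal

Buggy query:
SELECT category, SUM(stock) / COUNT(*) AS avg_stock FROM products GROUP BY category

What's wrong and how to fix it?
Bug: SUM(stock) and COUNT(*) are both integers; the division truncates the fractional part

Fix: Multiply by 1.0 (or CAST to REAL) to force floating-point division

Corrected query:
SELECT category, SUM(stock) * 1.0 / COUNT(*) AS avg_stock FROM products GROUP BY category

Result:
category  | avg_stock
----------+----------
Furniture | 182      
Garden    | 487      
Kitchen   | 142.5    
Sports    | 155      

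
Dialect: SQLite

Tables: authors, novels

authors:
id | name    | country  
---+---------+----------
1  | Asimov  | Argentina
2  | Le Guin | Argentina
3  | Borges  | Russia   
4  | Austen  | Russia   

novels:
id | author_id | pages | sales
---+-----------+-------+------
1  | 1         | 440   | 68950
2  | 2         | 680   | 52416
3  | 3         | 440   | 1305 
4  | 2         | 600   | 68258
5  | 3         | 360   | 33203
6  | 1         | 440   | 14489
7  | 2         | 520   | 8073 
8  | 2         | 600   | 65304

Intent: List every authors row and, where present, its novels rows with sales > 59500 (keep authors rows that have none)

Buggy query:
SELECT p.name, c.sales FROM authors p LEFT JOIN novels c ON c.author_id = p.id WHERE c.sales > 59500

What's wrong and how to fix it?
Bug: Filtering c.sales in WHERE discards the NULL rows produced by LEFT JOIN, turning it into an inner join

Fix: Move the right-table condition into the ON clause so unmatched parents are kept

Corrected query:
SELECT p.name, c.sales FROM authors p LEFT JOIN novels c ON c.author_id = p.id AND c.sales > 59500

Result:
name    | sales
--------+------
Asimov  | 68950
Le Guin | 65304
Le Guin | 68258
Borges  | NULL 
Austen  | NULL 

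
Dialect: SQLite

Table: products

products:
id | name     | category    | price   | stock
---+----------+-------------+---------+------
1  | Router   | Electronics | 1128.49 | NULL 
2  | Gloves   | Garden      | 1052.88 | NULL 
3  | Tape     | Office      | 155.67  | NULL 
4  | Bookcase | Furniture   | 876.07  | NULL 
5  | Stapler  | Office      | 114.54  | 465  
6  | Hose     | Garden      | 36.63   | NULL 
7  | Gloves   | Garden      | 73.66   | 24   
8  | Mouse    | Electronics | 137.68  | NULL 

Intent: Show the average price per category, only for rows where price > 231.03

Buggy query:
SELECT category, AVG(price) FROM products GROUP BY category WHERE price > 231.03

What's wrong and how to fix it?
Bug: Row-level WHERE must come before GROUP BY in the clause order

Fix: Place WHERE between FROM and GROUP BY

Corrected query:
SELECT category, AVG(price) FROM products WHERE price > 231.03 GROUP BY category

Result:
category    | AVG(price)
------------+-----------
Electronics | 1128.49   
Furniture   | 876.07    
Garden      | 1052.88   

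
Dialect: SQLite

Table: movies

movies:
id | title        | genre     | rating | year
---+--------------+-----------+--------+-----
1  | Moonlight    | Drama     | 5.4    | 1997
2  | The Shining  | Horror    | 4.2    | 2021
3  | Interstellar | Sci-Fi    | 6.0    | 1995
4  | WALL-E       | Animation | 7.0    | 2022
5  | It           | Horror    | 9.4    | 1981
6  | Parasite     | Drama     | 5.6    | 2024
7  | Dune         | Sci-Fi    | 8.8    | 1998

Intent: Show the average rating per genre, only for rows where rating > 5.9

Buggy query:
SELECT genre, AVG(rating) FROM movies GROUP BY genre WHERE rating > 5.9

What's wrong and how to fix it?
Bug: WHERE cannot follow GROUP BY

Fix: Move the WHERE clause before GROUP BY

Corrected query:
SELECT genre, AVG(rating) FROM movies WHERE rating > 5.9 GROUP BY genre

Result:
genre     | AVG(rating)
----------+------------
Animation | 7          
Horror    | 9.4        
Sci-Fi    | 7.4        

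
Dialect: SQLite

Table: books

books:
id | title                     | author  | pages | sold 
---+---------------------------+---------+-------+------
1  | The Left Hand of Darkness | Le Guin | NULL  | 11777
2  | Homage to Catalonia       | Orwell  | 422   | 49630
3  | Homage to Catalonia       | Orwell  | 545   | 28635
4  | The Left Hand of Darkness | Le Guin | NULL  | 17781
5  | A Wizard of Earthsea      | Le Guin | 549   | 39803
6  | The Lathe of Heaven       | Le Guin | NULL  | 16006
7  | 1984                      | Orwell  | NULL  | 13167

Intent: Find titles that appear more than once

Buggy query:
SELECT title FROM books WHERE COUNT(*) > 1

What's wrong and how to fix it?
Bug: COUNT(*) is an aggregate and cannot be used in WHERE

Fix: GROUP BY title, then filter groups with HAVING COUNT(*) > 1

Corrected query:
SELECT title FROM books GROUP BY title HAVING COUNT(*) > 1

Result:
title                    
-------------------------
Homage to Catalonia      
The Left Hand of Darkness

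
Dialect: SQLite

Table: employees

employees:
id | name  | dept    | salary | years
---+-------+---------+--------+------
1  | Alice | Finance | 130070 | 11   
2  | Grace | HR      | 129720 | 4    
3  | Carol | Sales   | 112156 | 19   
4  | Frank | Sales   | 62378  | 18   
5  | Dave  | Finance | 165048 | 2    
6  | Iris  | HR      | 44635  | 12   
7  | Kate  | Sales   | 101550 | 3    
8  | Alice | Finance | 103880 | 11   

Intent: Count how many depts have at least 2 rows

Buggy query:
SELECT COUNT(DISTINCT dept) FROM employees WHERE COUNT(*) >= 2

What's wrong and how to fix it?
Bug: WHERE filters individual rows, not groups, so a group-level COUNT is invalid there

Fix: Group first with HAVING COUNT(*) >= 2, then COUNT the resulting groups

Corrected query:
SELECT COUNT(*) FROM (SELECT dept FROM employees GROUP BY dept HAVING COUNT(*) >= 2)

Result:
COUNT(*)
--------
3       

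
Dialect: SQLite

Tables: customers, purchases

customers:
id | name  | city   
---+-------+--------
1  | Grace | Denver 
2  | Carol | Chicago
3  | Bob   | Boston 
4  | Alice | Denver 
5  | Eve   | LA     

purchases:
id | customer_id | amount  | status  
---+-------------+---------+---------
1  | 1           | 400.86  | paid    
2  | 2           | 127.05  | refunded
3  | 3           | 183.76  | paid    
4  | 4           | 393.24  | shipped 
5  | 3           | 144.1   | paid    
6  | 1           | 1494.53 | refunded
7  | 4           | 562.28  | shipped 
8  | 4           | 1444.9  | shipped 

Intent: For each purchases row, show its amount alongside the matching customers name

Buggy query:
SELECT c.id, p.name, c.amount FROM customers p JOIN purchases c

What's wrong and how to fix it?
Bug: JOIN with no ON clause produces a cartesian product; every purchases row pairs with every customers row

Fix: Add ON c.customer_id = p.id to the JOIN

Corrected query:
SELECT c.id, p.name, c.amount FROM customers p JOIN purchases c ON c.customer_id = p.id

Result:
id | name  | amount 
---+-------+--------
1  | Grace | 400.86 
2  | Carol | 127.05 
3  | Bob   | 183.76 
4  | Alice | 393.24 
5  | Bob   | 144.1  
6  | Grace | 1494.53
7  | Alice | 562.28 
8  | Alice | 1444.9 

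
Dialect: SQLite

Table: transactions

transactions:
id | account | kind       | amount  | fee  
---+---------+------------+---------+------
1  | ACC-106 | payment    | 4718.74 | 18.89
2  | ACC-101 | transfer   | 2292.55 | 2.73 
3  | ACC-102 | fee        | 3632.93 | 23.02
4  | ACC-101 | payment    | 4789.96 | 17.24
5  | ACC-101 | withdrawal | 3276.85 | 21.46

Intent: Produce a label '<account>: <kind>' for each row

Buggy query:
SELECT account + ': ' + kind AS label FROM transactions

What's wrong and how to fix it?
Bug: SQLite uses || for string concatenation; + coerces text to numbers (yielding 0)

Fix: Use the || operator for string concatenation

Corrected query:
SELECT account || ': ' || kind AS label FROM transactions

Result:
label              
-------------------
ACC-106: payment   
ACC-101: transfer  
ACC-102: fee       
ACC-101: payment   
ACC-101: withdrawal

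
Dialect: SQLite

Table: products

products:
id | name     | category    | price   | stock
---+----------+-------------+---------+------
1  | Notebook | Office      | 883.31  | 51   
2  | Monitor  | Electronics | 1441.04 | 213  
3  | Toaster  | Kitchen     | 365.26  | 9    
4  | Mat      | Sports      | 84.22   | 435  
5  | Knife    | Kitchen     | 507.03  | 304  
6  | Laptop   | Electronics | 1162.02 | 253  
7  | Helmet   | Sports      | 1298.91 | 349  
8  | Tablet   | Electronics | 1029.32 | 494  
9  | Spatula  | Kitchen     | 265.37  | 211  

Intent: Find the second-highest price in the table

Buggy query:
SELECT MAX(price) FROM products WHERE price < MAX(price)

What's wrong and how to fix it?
Bug: MAX(price) on the right of the comparison is an aggregate-in-WHERE error

Fix: Compute the overall MAX in a subquery, then take MAX of rows below it

Corrected query:
SELECT MAX(price) FROM products WHERE price < (SELECT MAX(price) FROM products)

Result:
MAX(price)
----------
1298.91   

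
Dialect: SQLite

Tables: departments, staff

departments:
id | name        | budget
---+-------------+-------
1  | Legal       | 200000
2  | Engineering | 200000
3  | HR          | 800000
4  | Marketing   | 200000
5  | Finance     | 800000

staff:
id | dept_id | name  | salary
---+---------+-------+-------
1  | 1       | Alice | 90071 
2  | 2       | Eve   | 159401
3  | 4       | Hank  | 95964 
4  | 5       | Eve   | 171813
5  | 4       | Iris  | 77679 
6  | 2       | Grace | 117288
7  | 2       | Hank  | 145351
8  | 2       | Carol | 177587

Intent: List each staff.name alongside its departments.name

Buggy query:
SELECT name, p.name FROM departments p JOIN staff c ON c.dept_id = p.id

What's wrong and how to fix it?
Bug: 'name' exists in both joined tables, so the database can't tell which one is meant

Fix: Qualify the column with its table alias (c.name)

Corrected query:
SELECT c.name, p.name FROM departments p JOIN staff c ON c.dept_id = p.id

Result:
name  | name       
------+------------
Alice | Legal      
Eve   | Engineering
Hank  | Marketing  
Eve   | Finance    
Iris  | Marketing  
Grace | Engineering
Hank  | Engineering
Carol | Engineering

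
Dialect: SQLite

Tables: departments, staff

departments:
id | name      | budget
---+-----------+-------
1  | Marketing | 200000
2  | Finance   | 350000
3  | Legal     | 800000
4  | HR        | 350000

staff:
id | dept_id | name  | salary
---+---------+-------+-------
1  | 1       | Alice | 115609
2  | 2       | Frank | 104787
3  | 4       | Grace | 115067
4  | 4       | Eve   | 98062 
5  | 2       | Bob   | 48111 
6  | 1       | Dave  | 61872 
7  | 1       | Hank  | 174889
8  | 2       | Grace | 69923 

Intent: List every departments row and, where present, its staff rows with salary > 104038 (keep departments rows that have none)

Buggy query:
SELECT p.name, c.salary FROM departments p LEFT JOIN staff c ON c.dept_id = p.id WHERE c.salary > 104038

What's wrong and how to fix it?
Bug: A WHERE condition on the right-hand table after LEFT JOIN drops unmatched parents

Fix: Move the right-table condition into the ON clause so unmatched parents are kept

Corrected query:
SELECT p.name, c.salary FROM departments p LEFT JOIN staff c ON c.dept_id = p.id AND c.salary > 104038

Result:
name      | salary
----------+-------
Marketing | 115609
Marketing | 174889
Finance   | 104787
Legal     | NULL  
HR        | 115067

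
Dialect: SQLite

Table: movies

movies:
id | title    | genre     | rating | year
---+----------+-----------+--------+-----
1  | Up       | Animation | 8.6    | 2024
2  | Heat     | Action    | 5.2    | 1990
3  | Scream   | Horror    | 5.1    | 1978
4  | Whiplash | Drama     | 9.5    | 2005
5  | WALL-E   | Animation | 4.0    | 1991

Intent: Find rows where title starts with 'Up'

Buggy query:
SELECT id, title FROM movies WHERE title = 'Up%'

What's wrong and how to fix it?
Bug: Wildcards only work with LIKE; '=' treats '%' as a literal character

Fix: Use LIKE for wildcard pattern matching

Corrected query:
SELECT id, title FROM movies WHERE title LIKE 'Up%'

Result:
id | title
---+------
1  | Up   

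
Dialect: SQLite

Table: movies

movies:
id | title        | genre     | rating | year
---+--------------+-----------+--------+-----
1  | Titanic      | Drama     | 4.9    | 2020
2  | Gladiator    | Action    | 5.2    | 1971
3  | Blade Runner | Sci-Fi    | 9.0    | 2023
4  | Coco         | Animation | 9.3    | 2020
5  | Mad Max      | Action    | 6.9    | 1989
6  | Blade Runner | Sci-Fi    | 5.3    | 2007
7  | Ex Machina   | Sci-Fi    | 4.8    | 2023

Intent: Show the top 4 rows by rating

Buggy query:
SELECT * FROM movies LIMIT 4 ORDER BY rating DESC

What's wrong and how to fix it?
Bug: ORDER BY cannot follow LIMIT; LIMIT is the final clause

Fix: Sort with ORDER BY, then apply LIMIT

Corrected query:
SELECT * FROM movies ORDER BY rating DESC LIMIT 4

Result:
id | title        | genre     | rating | year
---+--------------+-----------+--------+-----
4  | Coco         | Animation | 9.3    | 2020
3  | Blade Runner | Sci-Fi    | 9      | 2023
5  | Mad Max      | Action    | 6.9    | 1989
6  | Blade Runner | Sci-Fi    | 5.3    | 2007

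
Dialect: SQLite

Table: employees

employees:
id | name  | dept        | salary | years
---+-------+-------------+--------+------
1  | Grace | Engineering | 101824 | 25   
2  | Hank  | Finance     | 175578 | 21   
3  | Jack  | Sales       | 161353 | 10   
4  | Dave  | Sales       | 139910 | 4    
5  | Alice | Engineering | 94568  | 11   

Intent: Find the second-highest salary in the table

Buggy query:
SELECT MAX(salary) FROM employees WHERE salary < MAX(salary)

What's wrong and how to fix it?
Bug: The inner MAX is an aggregate inside WHERE, which is not allowed

Fix: Compute the overall MAX in a subquery, then take MAX of rows below it

Corrected query:
SELECT MAX(salary) FROM employees WHERE salary < (SELECT MAX(salary) FROM employees)

Result:
MAX(salary)
-----------
161353     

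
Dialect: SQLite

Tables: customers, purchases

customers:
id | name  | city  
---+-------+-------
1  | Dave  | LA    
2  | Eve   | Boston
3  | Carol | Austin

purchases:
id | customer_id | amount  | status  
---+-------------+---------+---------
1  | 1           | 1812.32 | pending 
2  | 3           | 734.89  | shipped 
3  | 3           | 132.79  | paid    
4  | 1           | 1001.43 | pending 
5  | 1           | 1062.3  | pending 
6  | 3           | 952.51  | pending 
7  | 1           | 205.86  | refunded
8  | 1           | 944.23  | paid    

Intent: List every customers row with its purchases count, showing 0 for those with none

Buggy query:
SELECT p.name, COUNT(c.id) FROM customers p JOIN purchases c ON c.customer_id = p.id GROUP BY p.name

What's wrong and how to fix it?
Bug: INNER JOIN drops customers rows that have no matching purchases rows

Fix: Use LEFT JOIN so parents without children still appear (COUNT(c.id) gives 0)

Corrected query:
SELECT p.name, COUNT(c.id) FROM customers p LEFT JOIN purchases c ON c.customer_id = p.id GROUP BY p.name

Result:
name  | COUNT(c.id)
------+------------
Carol | 3          
Dave  | 5          
Eve   | 0          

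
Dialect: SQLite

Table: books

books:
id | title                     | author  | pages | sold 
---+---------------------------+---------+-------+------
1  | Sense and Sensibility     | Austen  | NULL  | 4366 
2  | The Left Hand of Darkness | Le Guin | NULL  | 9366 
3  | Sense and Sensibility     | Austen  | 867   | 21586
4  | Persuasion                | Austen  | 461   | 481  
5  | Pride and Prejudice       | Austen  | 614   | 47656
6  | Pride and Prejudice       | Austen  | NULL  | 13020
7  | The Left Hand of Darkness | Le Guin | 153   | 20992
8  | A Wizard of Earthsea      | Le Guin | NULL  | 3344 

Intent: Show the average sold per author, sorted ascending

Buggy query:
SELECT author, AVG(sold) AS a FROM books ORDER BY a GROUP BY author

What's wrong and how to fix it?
Bug: GROUP BY must precede ORDER BY

Fix: Reorder: SELECT … FROM … GROUP BY … ORDER BY …

Corrected query:
SELECT author, AVG(sold) AS a FROM books GROUP BY author ORDER BY a

Result:
author  | a      
--------+--------
Le Guin | 11234  
Austen  | 17421.8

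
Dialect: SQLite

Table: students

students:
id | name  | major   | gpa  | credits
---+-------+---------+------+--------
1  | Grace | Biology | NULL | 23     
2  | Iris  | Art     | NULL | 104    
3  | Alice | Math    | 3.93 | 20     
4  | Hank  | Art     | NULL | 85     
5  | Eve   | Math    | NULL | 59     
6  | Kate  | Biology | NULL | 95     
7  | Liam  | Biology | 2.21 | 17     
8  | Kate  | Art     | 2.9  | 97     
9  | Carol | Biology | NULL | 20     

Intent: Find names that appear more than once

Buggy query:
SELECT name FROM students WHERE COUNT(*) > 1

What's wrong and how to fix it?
Bug: WHERE can't reference COUNT(*); aggregates are computed after WHERE

Fix: GROUP BY name, then filter groups with HAVING COUNT(*) > 1

Corrected query:
SELECT name FROM students GROUP BY name HAVING COUNT(*) > 1

Result:
name
----
Kate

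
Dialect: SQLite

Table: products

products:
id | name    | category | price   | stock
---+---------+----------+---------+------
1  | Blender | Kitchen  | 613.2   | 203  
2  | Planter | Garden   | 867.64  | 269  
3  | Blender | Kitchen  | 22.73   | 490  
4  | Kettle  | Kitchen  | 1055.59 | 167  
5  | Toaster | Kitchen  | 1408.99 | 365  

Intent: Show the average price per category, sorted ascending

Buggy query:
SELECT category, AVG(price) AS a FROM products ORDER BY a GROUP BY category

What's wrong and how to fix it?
Bug: GROUP BY must precede ORDER BY

Fix: Move ORDER BY to the end, after GROUP BY

Corrected query:
SELECT category, AVG(price) AS a FROM products GROUP BY category ORDER BY a

Result:
category | a       
---------+---------
Kitchen  | 775.1275
Garden   | 867.64  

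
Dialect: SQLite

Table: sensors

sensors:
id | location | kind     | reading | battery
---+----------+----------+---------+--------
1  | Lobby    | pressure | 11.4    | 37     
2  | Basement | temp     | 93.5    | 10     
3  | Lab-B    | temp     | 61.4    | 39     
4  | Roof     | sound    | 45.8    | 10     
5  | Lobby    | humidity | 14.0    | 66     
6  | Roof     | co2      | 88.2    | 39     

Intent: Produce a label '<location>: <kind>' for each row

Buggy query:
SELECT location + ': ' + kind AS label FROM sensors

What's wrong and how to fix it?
Bug: '+' is numeric addition; on text columns SQLite converts them to 0 instead of concatenating

Fix: Use the || operator for string concatenation

Corrected query:
SELECT location || ': ' || kind AS label FROM sensors

Result:
label          
---------------
Lobby: pressure
Basement: temp 
Lab-B: temp    
Roof: sound    
Lobby: humidity
Roof: co2      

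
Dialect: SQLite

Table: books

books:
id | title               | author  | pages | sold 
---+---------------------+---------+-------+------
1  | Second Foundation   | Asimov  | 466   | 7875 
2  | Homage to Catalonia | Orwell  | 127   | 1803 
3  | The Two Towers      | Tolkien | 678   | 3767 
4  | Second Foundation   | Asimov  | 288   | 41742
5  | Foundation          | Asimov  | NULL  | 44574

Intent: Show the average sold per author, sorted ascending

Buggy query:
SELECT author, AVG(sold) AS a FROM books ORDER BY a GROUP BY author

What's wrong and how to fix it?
Bug: ORDER BY appears before GROUP BY; SQL clause order requires GROUP BY first

Fix: Reorder: SELECT … FROM … GROUP BY … ORDER BY …

Corrected query:
SELECT author, AVG(sold) AS a FROM books GROUP BY author ORDER BY a

Result:
author  | a    
--------+------
Orwell  | 1803 
Tolkien | 3767 
Asimov  | 31397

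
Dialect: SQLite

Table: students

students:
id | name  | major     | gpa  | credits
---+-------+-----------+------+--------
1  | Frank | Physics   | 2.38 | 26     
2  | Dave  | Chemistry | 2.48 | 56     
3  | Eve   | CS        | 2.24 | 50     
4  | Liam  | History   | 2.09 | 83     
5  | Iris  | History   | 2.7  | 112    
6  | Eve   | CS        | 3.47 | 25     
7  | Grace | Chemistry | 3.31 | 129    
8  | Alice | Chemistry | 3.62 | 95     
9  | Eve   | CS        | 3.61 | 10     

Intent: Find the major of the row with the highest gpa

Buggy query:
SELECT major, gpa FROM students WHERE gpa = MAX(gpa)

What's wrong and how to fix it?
Bug: WHERE is evaluated per row; an aggregate over the whole table isn't defined there

Fix: Use a subquery: WHERE gpa = (SELECT MAX(gpa) FROM students)

Corrected query:
SELECT major, gpa FROM students WHERE gpa = (SELECT MAX(gpa) FROM students)

Result:
major     | gpa 
----------+-----
Chemistry | 3.62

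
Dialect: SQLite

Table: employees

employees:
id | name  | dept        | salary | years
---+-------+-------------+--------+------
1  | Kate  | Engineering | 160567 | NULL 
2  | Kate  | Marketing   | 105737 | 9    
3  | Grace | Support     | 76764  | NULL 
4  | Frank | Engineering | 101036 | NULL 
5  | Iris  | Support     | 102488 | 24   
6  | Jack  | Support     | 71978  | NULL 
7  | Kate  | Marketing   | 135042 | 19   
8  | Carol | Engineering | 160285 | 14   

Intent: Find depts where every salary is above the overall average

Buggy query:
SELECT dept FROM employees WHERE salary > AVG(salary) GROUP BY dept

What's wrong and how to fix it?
Bug: WHERE evaluates per row before aggregation, so AVG() is unavailable

Fix: Use a subquery for AVG and a HAVING MIN(...) filter so the condition holds for every row in the group

Corrected query:
SELECT dept FROM employees GROUP BY dept HAVING MIN(salary) > (SELECT AVG(salary) FROM employees)

Result:
(no rows)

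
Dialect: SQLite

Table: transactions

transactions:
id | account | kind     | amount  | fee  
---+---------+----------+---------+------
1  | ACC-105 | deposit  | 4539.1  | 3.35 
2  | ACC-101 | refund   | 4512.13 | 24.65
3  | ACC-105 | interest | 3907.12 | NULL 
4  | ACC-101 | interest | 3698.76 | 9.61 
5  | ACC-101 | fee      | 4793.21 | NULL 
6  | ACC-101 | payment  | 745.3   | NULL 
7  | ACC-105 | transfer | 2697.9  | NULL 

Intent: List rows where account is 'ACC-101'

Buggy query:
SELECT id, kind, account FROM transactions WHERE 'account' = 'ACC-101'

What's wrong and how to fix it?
Bug: 'account' in single quotes is a string literal, not the column; the comparison is literal-vs-literal and never true

Fix: Remove the quotes around the column name (or use double quotes for an identifier)

Corrected query:
SELECT id, kind, account FROM transactions WHERE account = 'ACC-101'

Result:
id | kind     | account
---+----------+--------
2  | refund   | ACC-101
4  | interest | ACC-101
5  | fee      | ACC-101
6  | payment  | ACC-101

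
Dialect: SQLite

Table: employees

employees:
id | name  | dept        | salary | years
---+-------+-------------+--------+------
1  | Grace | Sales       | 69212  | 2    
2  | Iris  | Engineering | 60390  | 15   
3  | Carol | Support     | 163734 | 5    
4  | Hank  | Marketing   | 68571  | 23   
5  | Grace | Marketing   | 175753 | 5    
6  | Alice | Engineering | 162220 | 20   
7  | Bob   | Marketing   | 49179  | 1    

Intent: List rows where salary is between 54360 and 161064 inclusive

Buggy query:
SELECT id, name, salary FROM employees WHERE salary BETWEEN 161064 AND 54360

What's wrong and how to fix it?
Bug: The bounds are reversed; BETWEEN a AND b requires a <= b to match anything

Fix: Write BETWEEN 54360 AND 161064

Corrected query:
SELECT id, name, salary FROM employees WHERE salary BETWEEN 54360 AND 161064

Result:
id | name  | salary
---+-------+-------
1  | Grace | 69212 
2  | Iris  | 60390 
4  | Hank  | 68571 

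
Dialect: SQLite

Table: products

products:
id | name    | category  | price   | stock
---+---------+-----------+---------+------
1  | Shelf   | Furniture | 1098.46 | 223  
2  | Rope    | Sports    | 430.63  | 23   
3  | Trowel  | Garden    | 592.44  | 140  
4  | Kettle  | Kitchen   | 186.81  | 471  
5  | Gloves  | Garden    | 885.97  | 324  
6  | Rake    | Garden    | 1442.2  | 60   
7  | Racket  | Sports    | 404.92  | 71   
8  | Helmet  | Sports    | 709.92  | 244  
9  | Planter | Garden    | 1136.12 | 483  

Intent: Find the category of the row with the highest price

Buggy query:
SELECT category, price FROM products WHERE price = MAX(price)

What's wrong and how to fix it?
Bug: WHERE is evaluated per row; an aggregate over the whole table isn't defined there

Fix: Wrap MAX in a scalar subquery so WHERE compares against a single value

Corrected query:
SELECT category, price FROM products WHERE price = (SELECT MAX(price) FROM products)

Result:
category | price 
---------+-------
Garden   | 1442.2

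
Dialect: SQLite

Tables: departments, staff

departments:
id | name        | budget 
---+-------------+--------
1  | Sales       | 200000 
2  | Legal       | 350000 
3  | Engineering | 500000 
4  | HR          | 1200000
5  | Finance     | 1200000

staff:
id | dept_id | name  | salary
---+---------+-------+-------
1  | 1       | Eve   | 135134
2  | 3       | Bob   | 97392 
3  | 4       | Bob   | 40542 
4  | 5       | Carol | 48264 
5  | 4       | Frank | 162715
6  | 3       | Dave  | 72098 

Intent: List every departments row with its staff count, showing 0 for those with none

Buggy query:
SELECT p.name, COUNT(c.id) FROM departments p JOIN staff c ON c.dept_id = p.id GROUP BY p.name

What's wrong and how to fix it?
Bug: An inner join excludes parents with zero children

Fix: Switch to LEFT JOIN to retain unmatched parent rows

Corrected query:
SELECT p.name, COUNT(c.id) FROM departments p LEFT JOIN staff c ON c.dept_id = p.id GROUP BY p.name

Result:
name        | COUNT(c.id)
------------+------------
Engineering | 2          
Finance     | 1          
HR          | 2          
Legal       | 0          
Sales       | 1          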